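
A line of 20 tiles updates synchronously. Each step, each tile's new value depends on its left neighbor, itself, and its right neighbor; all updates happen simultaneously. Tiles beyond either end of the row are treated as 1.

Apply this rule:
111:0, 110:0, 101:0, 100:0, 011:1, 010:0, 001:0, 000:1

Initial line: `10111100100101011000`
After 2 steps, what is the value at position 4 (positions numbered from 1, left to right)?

0

step 1: 00100000000000010010
step 2: 00001111111111000000
position 4 holds 0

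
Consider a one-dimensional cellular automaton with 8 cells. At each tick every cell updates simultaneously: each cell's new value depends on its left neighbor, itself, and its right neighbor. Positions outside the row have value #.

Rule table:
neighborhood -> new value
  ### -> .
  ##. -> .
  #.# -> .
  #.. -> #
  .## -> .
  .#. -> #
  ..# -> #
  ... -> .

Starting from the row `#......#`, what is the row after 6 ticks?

##....##

.#....#.
.##..##.
...##...
#.#..#.#
..####..
##....##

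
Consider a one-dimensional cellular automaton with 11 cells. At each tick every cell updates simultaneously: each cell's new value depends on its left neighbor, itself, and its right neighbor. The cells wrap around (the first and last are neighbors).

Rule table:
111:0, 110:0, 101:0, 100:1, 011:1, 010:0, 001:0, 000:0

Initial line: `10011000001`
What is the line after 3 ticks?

tick 1: 01010100001
tick 2: 00000010000
tick 3: 00000001000

00000001000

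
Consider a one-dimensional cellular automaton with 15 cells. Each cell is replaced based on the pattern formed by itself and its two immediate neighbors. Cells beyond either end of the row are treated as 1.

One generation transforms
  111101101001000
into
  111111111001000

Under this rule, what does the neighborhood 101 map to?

1

At position 4 the neighborhood is 101; the next row has 1 there.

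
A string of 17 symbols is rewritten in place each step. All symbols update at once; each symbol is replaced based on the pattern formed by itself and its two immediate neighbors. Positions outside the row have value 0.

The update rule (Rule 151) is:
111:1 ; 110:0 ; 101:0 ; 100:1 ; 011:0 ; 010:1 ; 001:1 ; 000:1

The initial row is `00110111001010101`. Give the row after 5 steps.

step 1: 11000010111010101
step 2: 00111110010010101
step 3: 11011101111110101
step 4: 00001000111100101
step 5: 11111111011011101

11111111011011101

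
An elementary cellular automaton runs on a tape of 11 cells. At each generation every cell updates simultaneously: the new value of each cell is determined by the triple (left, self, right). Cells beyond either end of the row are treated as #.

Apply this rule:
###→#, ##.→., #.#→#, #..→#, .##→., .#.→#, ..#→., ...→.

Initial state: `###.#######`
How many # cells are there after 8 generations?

##.#.######
#.###.#####
.#.#.#.####
#######.###
######.#.##
#####.###.#
####.#.#.#.
###.#######
count of #: 10

10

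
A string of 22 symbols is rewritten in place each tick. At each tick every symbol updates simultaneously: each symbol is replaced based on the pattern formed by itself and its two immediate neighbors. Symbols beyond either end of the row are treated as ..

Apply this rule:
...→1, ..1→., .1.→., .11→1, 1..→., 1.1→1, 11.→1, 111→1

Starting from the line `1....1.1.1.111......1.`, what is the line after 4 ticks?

tick 1: ..11..1.1.1111.1111...
tick 2: 1.11...1.1111111111.11
tick 3: .111.1..11111111111111
tick 4: .1111...11111111111111

.1111...11111111111111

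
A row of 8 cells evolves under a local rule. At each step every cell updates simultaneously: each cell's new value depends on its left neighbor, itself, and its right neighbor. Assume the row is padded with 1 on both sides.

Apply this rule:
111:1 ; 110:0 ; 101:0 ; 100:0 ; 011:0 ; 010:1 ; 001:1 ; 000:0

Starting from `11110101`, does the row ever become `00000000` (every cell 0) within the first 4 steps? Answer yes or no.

11100100
11001101
10010000
00110001
step 4 is 00110001, still not uniform 0

no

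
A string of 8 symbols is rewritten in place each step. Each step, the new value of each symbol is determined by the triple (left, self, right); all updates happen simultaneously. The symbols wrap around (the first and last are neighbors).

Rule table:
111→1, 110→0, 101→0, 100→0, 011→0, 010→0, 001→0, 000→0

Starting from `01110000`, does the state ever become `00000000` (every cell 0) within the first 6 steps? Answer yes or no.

yes

00100000
00000000
all cells are 0 at step 2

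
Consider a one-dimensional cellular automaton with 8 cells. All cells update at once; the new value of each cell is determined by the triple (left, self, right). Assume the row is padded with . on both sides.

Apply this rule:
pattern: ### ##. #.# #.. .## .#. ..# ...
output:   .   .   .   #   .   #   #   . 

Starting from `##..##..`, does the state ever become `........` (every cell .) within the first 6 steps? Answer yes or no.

..##..#.
.#..####
####....
....#...
...###..
..#...#.
step 6 is ..#...#., still not uniform .

no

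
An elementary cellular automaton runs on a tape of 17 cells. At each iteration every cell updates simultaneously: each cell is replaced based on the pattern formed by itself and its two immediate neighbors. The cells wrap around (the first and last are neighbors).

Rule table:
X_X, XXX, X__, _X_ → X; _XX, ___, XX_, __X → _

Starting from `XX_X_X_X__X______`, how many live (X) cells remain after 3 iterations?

8

iteration 1: __XXXXXXX_XX_____
iteration 2: ___XXXXX_X__X____
iteration 3: ____XXX_XXX_XX___
count of X: 8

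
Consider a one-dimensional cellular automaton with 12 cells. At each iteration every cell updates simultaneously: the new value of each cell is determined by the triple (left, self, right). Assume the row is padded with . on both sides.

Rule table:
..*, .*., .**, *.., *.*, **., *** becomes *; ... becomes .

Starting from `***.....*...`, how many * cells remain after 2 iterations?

10

****...***..
*****.*****.
count of *: 10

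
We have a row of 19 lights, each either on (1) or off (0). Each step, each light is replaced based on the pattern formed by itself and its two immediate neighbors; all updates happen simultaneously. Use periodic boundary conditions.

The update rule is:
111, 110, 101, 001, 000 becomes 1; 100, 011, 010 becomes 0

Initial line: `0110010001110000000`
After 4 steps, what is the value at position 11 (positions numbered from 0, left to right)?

1

1010100110110111111
1101001011011011111
1110010101101101111
1110101010110110111
position 11 holds 1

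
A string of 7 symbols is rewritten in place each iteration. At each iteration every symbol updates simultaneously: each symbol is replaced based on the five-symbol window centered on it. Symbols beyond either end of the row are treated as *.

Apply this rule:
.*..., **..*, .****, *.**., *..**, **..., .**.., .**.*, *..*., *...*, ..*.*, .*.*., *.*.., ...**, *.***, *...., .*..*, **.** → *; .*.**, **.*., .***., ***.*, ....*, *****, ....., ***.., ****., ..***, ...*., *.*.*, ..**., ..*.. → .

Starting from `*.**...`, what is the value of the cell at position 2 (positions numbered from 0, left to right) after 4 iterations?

.******
***....
...**.*
***.***
position 2 holds *

*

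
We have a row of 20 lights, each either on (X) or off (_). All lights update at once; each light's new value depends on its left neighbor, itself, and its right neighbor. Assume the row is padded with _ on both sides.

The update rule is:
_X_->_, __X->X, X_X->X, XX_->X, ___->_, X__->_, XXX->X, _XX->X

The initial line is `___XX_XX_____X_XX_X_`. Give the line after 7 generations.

XXXXXXXXXXXXXXXXXX__

__XXXXXX____X_XXXX__
_XXXXXXX___X_XXXXX__
XXXXXXXX__X_XXXXXX__
XXXXXXXX_X_XXXXXXX__
XXXXXXXXX_XXXXXXXX__
XXXXXXXXXXXXXXXXXX__
XXXXXXXXXXXXXXXXXX__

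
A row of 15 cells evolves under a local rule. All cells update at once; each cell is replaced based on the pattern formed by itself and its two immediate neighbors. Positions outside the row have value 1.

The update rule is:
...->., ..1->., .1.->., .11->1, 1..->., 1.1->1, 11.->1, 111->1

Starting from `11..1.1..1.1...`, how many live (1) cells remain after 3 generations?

11...1....1....
11.............
11.............
count of 1: 2

2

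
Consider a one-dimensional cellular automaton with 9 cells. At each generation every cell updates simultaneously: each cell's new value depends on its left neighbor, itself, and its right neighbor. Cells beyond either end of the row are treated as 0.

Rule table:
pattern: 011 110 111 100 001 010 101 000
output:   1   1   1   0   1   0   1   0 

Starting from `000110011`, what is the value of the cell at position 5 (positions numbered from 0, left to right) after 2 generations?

generation 1: 001110111
generation 2: 011111111
position 5 holds 1

1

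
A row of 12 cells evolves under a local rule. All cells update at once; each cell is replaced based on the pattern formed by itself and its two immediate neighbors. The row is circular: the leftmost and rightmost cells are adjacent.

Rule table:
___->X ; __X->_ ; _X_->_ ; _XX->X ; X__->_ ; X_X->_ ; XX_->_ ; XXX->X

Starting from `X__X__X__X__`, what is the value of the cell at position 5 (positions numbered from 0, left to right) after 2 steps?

X

____________
XXXXXXXXXXXX
position 5 holds X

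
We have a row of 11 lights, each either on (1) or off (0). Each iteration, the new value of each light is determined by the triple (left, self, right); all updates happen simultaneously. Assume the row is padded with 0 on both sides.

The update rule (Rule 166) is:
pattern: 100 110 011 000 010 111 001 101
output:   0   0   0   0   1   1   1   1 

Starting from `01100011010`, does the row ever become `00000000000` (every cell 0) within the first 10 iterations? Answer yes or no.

10000100110
10001101000
10010011000
10110100000
11001100000
00010000000
00110000000
01000000000
11000000000
00000000000
all cells are 0 at iteration 10

yes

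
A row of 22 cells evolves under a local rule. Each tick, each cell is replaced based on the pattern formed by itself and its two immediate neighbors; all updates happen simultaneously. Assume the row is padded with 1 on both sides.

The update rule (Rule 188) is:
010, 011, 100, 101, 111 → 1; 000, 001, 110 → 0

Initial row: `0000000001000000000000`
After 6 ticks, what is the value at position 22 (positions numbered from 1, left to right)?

1000000001100000000000
0100000001010000000000
1110000001111000000000
1101000001110100000000
1011100001101110000000
0111010001011101000000
position 22 holds 0

0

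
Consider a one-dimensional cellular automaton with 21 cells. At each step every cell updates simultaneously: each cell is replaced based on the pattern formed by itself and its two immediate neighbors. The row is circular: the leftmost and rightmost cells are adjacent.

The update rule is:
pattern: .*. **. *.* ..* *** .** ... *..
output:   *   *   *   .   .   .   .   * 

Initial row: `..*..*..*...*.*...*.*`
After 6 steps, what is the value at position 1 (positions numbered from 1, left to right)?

step 1: *.**.**.**..****..***
step 2: **.**.**.**....**....
step 3: .**.**.**.**....**...
step 4: ..**.**.**.**....**..
step 5: ...**.**.**.**....**.
step 6: ....**.**.**.**....**
position 1 holds .

.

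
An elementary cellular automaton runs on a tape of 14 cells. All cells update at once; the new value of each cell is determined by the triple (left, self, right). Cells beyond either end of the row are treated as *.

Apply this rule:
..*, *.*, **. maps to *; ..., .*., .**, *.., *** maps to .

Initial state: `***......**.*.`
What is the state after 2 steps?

step 1: ..*.....*.**.*
step 2: .*.....*.*.**.

.*.....*.*.**.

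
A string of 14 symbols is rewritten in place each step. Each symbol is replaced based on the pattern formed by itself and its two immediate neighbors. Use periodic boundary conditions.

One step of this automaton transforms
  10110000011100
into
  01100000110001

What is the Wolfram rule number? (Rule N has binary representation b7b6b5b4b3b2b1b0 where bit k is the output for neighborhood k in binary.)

position 10: 111 → 0  (bit 7 = 0)
position 3: 110 → 0  (bit 6 = 0)
position 1: 101 → 1  (bit 5 = 1)
position 4: 100 → 0  (bit 4 = 0)
position 2: 011 → 1  (bit 3 = 1)
position 0: 010 → 0  (bit 2 = 0)
position 8: 001 → 1  (bit 1 = 1)
position 5: 000 → 0  (bit 0 = 0)
bits b7..b0 = 00101010 = 42

42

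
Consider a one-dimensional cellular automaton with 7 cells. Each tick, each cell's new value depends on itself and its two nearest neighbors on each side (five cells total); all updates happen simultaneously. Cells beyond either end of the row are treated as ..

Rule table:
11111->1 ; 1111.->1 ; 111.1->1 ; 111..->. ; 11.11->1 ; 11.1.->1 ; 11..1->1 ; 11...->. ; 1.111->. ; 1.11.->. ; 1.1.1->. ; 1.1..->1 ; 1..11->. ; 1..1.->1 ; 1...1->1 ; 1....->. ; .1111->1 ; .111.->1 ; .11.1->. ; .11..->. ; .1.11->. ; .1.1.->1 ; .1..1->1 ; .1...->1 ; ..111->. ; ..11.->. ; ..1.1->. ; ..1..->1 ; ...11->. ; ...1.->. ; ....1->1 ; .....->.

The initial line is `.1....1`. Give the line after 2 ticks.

...1.11

.11.1.1
...1.11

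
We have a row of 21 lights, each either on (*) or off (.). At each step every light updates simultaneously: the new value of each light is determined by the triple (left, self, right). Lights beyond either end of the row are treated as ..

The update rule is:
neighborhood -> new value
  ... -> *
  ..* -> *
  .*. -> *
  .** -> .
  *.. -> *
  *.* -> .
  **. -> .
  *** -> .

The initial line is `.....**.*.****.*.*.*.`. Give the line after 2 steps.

*****...*......*.*.**
.....***********.*...

.....***********.*...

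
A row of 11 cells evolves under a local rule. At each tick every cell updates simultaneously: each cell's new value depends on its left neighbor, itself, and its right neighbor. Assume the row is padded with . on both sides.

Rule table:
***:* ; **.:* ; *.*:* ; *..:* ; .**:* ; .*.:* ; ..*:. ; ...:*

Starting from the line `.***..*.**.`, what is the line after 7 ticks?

.**********

.****.*****
.**********
.**********  (fixed point — unchanged through tick 7)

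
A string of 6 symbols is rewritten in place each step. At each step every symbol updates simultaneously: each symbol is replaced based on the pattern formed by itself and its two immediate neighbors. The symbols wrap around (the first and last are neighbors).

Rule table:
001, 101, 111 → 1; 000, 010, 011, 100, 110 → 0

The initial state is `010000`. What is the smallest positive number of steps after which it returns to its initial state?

step 1: 100000
step 2: 000001
step 3: 000010
step 4: 000100
step 5: 001000
step 6: 010000

6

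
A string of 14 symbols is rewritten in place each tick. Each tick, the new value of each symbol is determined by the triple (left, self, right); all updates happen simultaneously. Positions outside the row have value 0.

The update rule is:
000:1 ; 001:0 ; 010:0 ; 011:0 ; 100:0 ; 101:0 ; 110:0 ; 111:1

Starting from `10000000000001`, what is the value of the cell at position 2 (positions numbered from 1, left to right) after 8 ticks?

00111111111100
10011111111001
00001111110000
11100111100111
01000011000010
00011000011000
11000011000011
00011000011000
position 2 holds 0

0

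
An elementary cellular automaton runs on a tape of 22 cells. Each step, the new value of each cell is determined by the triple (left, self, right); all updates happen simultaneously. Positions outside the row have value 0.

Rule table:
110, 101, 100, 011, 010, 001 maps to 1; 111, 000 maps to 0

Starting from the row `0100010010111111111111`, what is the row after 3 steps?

1110110001111000000111

1110111111100000000001
1011100000110000000011
1110110001111000000111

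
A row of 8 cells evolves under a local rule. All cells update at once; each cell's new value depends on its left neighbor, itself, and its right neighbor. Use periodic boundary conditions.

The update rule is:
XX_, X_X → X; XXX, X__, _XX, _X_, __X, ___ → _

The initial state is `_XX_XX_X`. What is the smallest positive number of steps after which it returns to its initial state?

X_XX_XX_
_X_XX_XX
X_X_XX_X
XX_X_XX_
_XX_X_XX
X_XX_X_X
XX_XX_X_
_XX_XX_X

8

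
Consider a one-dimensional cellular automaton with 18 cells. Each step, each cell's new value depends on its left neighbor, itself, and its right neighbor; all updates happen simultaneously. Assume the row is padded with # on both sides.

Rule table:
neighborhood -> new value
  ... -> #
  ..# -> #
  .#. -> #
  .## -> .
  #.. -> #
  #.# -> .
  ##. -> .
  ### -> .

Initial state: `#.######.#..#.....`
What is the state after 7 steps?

.........#########
#########.........
.........#########  (repeats step 1; period 2)
step 7: .........#########

.........#########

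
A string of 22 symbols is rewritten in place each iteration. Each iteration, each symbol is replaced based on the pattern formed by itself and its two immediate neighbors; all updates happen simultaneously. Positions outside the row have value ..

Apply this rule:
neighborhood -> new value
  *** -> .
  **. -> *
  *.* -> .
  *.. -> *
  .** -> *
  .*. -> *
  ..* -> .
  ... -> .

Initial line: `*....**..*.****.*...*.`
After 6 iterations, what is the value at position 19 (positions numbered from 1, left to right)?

*

iteration 1: **...***.*.*..*.**..**
iteration 2: ***..*.*.*.**.*.***.**
iteration 3: *.**.*.*.*.**.*.*.*.**
iteration 4: *.**.*.*.*.**.*.*.*.**  (fixed point — unchanged through iteration 6)
position 19 holds *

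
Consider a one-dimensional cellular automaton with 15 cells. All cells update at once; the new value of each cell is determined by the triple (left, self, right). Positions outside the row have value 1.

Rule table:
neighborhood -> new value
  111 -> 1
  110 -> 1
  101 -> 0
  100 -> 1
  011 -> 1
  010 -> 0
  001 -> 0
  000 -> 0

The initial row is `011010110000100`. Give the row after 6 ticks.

tick 1: 011000111000010
tick 2: 011100111100000
tick 3: 011110111110000
tick 4: 011110111111000
tick 5: 011110111111100
tick 6: 011110111111110

011110111111110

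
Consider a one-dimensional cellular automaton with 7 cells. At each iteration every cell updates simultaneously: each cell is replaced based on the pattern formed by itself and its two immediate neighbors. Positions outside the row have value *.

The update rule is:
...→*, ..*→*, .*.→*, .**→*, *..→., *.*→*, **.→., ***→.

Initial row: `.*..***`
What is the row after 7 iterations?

**.**..
..**..*
.**..**
**..**.
...**.*
.***.**
**..**.

**..**.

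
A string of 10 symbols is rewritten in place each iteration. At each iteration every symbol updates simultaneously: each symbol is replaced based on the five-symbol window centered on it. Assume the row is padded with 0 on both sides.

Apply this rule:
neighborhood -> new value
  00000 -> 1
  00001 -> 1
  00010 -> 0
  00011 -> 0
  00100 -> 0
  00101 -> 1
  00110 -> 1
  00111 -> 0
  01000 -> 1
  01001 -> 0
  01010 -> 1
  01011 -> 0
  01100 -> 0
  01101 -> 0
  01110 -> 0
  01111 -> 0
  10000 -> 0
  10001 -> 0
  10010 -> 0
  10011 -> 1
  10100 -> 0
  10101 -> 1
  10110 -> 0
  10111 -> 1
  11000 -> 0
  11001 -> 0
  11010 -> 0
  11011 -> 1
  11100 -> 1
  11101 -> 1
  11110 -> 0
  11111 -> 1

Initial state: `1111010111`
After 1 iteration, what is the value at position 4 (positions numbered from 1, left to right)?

0001010101
position 4 holds 1

1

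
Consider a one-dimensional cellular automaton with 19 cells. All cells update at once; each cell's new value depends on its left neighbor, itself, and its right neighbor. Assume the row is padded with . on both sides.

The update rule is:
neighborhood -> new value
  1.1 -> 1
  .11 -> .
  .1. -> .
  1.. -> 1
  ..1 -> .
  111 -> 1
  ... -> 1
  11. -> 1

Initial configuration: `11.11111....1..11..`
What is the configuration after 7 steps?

.11.1111111..1..111
..11.1111111..1..11
1..11.1111111..1..1
.1..11.1111111..1..
..1..11.1111111..11
1..1..11.1111111..1
.1..1..11.1111111..

.1..1..11.1111111..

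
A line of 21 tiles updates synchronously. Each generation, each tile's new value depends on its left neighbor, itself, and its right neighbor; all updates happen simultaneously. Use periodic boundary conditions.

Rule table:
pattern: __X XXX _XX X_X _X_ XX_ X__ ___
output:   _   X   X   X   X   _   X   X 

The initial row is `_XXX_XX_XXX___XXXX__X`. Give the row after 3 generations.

X_XX_XXX_XX_XXX_XXXXX

XXX_XX_XXX_XX_XXX_X_X
XX_XX_XXX_XX_XXX_XXXX
X_XX_XXX_XX_XXX_XXXXX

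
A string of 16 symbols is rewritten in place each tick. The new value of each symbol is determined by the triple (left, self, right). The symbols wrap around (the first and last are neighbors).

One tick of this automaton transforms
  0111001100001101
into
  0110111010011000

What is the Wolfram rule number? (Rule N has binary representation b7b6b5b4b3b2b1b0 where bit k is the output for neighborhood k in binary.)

position 2: 111 → 1  (bit 7 = 1)
position 3: 110 → 0  (bit 6 = 0)
position 0: 101 → 0  (bit 5 = 0)
position 4: 100 → 1  (bit 4 = 1)
position 1: 011 → 1  (bit 3 = 1)
position 15: 010 → 0  (bit 2 = 0)
position 5: 001 → 1  (bit 1 = 1)
position 9: 000 → 0  (bit 0 = 0)
bits b7..b0 = 10011010 = 154

154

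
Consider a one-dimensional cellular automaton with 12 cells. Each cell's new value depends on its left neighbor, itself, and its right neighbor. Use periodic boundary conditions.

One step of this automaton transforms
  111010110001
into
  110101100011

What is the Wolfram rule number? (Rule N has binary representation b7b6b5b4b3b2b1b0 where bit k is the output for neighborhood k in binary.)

170

position 0: 111 → 1  (bit 7 = 1)
position 2: 110 → 0  (bit 6 = 0)
position 3: 101 → 1  (bit 5 = 1)
position 8: 100 → 0  (bit 4 = 0)
position 6: 011 → 1  (bit 3 = 1)
position 4: 010 → 0  (bit 2 = 0)
position 10: 001 → 1  (bit 1 = 1)
position 9: 000 → 0  (bit 0 = 0)
bits b7..b0 = 10101010 = 170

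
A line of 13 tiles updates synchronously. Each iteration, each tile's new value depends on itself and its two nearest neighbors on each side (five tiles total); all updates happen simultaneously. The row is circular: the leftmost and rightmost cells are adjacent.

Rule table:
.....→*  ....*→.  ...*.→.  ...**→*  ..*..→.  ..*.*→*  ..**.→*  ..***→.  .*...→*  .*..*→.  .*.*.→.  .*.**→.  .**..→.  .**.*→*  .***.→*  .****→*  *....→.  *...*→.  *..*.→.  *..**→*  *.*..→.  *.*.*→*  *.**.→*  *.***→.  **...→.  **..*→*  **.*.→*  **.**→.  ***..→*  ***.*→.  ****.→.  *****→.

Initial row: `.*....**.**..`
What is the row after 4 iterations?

.*..*.*.*....

..*..***.*...
....*.*.*.*.*
*...*.*.*.*..
.*..*.*.*....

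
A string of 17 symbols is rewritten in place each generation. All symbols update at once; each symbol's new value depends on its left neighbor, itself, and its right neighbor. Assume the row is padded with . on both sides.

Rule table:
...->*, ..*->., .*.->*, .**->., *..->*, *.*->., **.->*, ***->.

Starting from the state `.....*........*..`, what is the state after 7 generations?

*******.***.*.*.*

****.********.***
...*........*...*
**.********.***.*
.*........*...*.*
.********.***.*.*
........*...*.*.*
*******.***.*.*.*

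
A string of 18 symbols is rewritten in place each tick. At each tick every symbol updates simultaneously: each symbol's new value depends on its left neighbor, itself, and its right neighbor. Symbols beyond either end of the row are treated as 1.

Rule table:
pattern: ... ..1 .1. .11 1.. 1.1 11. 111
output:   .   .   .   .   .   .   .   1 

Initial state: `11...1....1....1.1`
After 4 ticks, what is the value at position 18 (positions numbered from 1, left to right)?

.

1.................
..................
..................  (fixed point — unchanged through tick 4)
position 18 holds .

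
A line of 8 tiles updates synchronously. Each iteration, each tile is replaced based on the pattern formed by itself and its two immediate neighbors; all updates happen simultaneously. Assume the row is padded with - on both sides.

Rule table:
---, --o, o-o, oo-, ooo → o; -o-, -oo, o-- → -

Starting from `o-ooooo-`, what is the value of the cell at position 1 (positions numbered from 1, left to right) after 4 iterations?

iteration 1: -o-oooo-
iteration 2: o-o-ooo-
iteration 3: -o-o-oo-
iteration 4: o-o-o-o-
position 1 holds o

o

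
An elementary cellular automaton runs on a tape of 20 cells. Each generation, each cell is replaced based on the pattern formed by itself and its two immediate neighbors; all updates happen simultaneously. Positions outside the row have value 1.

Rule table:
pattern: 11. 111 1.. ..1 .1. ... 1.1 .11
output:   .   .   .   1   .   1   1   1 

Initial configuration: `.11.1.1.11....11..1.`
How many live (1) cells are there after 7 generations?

11

11.1.1.11..1111..1.1
..1.1.11..11....1.11
.1.1.11..11..111.11.
1.1.11..11..11..11.1
.1.11..11..11..11.11
1.11..11..11..11.11.
.11..11..11..11.11.1
count of 1: 11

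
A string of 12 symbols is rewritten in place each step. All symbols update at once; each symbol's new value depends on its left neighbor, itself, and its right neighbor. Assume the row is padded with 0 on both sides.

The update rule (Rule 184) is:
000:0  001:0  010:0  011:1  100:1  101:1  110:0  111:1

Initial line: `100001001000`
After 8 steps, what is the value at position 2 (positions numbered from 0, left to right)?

0

010000100100
001000010010
000100001001
000010000100
000001000010
000000100001
000000010000
000000001000
position 2 holds 0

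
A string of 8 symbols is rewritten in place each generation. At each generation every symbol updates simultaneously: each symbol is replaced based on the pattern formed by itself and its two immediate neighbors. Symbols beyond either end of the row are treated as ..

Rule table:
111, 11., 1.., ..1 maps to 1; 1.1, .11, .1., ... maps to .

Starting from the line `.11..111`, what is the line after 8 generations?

1.111.11
...11..1
..1.111.
.1...111
1.1.1.11
.......1
......1.
.....1.1

.....1.1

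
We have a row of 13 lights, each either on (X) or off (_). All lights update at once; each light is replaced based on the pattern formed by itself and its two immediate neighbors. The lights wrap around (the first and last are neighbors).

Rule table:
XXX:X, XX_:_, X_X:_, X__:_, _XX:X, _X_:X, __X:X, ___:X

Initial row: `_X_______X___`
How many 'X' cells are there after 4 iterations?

9

XX_XXXXXXX_XX
X__XXXXXX__XX
__XXXXXX__XXX
_XXXXXX__XXX_
count of X: 9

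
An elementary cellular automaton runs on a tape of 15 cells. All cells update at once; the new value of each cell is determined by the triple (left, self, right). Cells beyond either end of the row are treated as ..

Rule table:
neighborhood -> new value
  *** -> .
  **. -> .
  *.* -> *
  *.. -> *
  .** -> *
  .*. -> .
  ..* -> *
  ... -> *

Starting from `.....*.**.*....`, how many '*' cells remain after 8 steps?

*****.**.*.****
*....**.*.**...
.*****.*.**.***
**....*.**.**..
*.****.**.**.**
.**...**.**.**.
**.****.**.**.*
*.**...**.**.*.
count of *: 8

8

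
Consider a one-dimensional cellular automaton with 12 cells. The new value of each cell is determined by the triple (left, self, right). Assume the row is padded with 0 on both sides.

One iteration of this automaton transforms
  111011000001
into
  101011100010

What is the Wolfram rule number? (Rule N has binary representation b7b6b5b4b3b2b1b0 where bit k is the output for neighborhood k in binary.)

90

position 1: 111 → 0  (bit 7 = 0)
position 2: 110 → 1  (bit 6 = 1)
position 3: 101 → 0  (bit 5 = 0)
position 6: 100 → 1  (bit 4 = 1)
position 0: 011 → 1  (bit 3 = 1)
position 11: 010 → 0  (bit 2 = 0)
position 10: 001 → 1  (bit 1 = 1)
position 7: 000 → 0  (bit 0 = 0)
bits b7..b0 = 01011010 = 90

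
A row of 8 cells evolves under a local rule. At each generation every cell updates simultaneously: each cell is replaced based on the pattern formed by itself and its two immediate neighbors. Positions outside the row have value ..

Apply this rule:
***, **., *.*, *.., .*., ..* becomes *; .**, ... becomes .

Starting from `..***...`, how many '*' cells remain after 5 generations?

6

.*.***..
***.***.
.***.***
*.***.**
**.***.*
count of *: 6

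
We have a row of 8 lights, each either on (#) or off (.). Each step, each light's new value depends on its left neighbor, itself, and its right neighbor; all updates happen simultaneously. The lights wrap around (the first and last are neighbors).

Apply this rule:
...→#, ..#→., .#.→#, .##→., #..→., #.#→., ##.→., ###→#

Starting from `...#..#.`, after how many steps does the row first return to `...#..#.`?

2

##.#..#.
...#..#.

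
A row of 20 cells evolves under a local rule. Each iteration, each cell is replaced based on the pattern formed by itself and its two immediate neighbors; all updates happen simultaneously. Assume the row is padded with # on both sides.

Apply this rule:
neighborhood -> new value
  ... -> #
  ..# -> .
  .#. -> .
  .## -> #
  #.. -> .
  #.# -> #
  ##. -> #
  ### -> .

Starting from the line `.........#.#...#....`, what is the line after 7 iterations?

.##.###..###.#####..

.#######..#..#...##.
##.....#.......#.###
.#.###...#####..##..
#.##.#.#.#...#..##..
#####.#.#..#....##..
....##.#.....##.##..
.##.###..###.#####..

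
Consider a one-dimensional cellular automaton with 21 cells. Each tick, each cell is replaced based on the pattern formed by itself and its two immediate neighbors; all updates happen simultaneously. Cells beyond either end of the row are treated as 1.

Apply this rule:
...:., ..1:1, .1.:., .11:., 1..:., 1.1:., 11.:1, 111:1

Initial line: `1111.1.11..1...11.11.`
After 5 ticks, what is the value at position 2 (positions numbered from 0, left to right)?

1111....1.1...1.1..1.
1111...1.....1....1..
1111..1.....1....1..1
1111.1.....1....1..1.
1111......1....1..1..
position 2 holds 1

1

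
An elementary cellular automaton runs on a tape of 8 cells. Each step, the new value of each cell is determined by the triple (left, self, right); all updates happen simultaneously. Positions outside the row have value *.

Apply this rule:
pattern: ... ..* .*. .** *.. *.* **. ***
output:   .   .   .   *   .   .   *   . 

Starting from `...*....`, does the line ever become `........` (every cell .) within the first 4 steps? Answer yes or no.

step 1: ........
all cells are . at step 1

yes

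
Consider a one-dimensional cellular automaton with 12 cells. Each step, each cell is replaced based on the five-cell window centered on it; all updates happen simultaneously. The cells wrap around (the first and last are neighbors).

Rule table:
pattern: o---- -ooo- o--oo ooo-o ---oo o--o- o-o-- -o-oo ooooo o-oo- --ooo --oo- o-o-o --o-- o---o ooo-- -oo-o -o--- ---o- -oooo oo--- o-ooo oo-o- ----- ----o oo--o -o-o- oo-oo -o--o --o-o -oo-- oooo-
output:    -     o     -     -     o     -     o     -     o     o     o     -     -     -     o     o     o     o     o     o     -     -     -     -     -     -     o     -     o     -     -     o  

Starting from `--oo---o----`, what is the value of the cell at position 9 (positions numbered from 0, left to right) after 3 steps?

step 1: -o---oo-o---
step 2: o-ooo-o-oo--
step 3: ---o----o---
position 9 holds -

-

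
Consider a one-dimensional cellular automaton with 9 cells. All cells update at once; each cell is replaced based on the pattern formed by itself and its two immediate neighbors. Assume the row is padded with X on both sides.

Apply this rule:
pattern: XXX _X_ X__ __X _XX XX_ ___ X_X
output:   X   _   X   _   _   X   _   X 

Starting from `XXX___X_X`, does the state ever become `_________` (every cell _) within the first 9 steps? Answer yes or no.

XXXX___X_
XXXXX___X
XXXXXX___
XXXXXXX__
XXXXXXXX_
XXXXXXXXX
XXXXXXXXX  (fixed point — unchanged through step 9)
step 9 is XXXXXXXXX, still not uniform _

no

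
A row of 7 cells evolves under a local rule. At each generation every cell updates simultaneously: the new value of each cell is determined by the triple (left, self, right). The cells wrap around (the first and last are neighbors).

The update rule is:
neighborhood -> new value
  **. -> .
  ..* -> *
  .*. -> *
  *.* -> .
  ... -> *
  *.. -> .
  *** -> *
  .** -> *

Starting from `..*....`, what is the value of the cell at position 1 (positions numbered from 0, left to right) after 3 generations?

***.***
**..***
*..****
position 1 holds .

.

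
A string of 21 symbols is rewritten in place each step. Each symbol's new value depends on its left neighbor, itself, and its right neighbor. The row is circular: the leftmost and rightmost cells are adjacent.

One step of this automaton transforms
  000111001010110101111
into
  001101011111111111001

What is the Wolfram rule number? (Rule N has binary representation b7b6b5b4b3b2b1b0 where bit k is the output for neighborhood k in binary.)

position 4: 111 → 0  (bit 7 = 0)
position 5: 110 → 1  (bit 6 = 1)
position 9: 101 → 1  (bit 5 = 1)
position 0: 100 → 0  (bit 4 = 0)
position 3: 011 → 1  (bit 3 = 1)
position 8: 010 → 1  (bit 2 = 1)
position 2: 001 → 1  (bit 1 = 1)
position 1: 000 → 0  (bit 0 = 0)
bits b7..b0 = 01101110 = 110

110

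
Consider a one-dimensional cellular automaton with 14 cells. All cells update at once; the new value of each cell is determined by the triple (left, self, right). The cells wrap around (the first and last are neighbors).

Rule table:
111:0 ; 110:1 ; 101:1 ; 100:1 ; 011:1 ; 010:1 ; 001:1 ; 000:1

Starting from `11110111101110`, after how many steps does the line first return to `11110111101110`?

10011100111011
11110111101110

2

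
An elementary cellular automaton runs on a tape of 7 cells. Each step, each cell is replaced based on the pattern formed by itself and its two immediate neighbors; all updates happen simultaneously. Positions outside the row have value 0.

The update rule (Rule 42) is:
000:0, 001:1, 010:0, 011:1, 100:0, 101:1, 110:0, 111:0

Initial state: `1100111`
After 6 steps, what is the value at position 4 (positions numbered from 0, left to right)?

0

1001100
0011000
0110000
1100000
1000000
0000000
position 4 holds 0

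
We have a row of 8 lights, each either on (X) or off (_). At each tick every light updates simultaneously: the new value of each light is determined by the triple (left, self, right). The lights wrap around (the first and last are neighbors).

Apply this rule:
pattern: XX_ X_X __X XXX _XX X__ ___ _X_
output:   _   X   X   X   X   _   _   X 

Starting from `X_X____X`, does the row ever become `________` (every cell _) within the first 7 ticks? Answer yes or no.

_XX___XX
XX___XX_
X___XX_X
___XX_XX
__XX_XX_
_XX_XX__
XX_XX___
tick 7 is XX_XX___, still not uniform _

no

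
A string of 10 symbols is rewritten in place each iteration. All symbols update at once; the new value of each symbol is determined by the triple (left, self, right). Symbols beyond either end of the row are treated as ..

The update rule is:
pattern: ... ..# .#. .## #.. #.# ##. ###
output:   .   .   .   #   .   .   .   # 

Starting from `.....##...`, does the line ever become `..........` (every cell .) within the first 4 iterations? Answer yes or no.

yes

.....#....
..........
all cells are . at iteration 2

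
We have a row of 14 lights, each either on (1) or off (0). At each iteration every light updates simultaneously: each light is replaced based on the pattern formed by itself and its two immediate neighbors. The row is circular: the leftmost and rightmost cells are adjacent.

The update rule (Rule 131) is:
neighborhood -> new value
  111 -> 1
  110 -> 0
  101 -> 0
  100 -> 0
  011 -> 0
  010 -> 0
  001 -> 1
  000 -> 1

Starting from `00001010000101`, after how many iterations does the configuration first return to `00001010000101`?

3

iteration 1: 01110000111000
iteration 2: 10100111010011
iteration 3: 00001010000101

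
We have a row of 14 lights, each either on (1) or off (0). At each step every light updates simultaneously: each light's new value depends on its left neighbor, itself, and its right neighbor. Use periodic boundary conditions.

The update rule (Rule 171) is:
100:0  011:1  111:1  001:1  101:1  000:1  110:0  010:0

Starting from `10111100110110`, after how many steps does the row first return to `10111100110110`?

01111001101101
11110011011010
11100110110101
11001101101011
10011011010111
00110110101111
01101101011110
11011010111100
10110101111001
01101011110011
11010111100110
10101111001101
01011110011011
10111100110110

14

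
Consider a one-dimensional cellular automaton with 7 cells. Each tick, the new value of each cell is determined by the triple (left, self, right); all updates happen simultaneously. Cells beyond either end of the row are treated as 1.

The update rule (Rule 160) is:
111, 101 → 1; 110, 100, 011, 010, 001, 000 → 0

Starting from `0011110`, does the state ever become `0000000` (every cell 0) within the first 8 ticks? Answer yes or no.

0001101
0000010
0000001
0000000
all cells are 0 at tick 4

yes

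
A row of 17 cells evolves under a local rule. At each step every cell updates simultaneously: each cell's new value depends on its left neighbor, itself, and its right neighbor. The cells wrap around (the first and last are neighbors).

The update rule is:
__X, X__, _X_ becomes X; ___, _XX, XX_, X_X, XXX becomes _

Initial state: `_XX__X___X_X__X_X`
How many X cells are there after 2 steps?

3

step 1: ___XXXX_XX_XXXX_X
step 2: X_X_____________X
count of X: 3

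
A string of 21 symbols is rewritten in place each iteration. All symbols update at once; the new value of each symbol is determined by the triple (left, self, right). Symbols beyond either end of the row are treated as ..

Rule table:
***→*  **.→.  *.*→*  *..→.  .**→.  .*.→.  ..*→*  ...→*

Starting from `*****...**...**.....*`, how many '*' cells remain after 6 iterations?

9

.***..**...**...****.
*.*..*...**...**.**..
.*..*..**...**..*...*
*..*..*...**...*..**.
..*..*..**...**..*...
**..*..*...**...*..**
count of *: 9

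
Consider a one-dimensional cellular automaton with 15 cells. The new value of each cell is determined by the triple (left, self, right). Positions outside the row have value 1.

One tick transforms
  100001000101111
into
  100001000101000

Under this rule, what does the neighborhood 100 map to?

At position 1 the neighborhood is 100; the next row has 0 there.

0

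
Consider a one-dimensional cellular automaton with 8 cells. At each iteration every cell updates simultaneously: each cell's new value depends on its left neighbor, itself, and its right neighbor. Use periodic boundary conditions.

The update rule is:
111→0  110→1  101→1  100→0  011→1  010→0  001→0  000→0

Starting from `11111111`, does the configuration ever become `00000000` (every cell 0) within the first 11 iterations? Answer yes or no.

iteration 1: 00000000
all cells are 0 at iteration 1

yes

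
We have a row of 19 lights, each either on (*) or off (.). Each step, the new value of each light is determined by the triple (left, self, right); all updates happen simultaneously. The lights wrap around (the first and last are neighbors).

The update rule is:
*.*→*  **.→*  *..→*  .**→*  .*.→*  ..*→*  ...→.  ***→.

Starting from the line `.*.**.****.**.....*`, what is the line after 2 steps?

......****...**.**.

step 1: *******..*****...**
step 2: ......****...**.**.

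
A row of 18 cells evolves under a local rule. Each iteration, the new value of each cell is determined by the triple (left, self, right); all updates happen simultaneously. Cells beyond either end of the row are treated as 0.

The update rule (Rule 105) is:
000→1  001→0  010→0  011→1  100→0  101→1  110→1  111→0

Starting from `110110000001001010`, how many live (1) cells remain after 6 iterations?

111110111100000100
100011100101110001
001010100011010100
100101001011101001
000010000110110000
111000110111110111
count of 1: 13

13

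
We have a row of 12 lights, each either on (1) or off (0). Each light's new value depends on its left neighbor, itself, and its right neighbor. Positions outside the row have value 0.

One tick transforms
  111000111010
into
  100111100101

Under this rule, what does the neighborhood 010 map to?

At position 10 the neighborhood is 010; the next row has 0 there.

0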